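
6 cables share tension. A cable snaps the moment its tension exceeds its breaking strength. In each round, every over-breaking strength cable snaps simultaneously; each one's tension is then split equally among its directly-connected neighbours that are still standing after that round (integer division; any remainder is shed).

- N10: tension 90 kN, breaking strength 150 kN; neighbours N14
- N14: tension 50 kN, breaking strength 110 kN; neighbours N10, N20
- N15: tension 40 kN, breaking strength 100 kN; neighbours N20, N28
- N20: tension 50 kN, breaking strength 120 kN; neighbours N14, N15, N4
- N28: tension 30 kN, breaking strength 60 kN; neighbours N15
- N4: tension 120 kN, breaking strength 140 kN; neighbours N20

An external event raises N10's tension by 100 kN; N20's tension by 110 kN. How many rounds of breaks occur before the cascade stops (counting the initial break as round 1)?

Round 1 — N10 at 190 > 150; N20 at 160 > 120. N10, N20 snap.
  N10 sheds 190 kN to N14: 190 each.
    N14: 50+190 = 240 > 110
  N20 sheds 160 kN to N14, N15, N4: 53 each (1 lost).
    N14: 240+53 = 293 > 110
    N15: 40+53 = 93 ≤ 100
    N4: 120+53 = 173 > 140
Round 2 — N14, N4 snap.
  N14 sheds 293 kN: no online neighbours, lost.
  N4 sheds 173 kN: no online neighbours, lost.
No further breaks.

2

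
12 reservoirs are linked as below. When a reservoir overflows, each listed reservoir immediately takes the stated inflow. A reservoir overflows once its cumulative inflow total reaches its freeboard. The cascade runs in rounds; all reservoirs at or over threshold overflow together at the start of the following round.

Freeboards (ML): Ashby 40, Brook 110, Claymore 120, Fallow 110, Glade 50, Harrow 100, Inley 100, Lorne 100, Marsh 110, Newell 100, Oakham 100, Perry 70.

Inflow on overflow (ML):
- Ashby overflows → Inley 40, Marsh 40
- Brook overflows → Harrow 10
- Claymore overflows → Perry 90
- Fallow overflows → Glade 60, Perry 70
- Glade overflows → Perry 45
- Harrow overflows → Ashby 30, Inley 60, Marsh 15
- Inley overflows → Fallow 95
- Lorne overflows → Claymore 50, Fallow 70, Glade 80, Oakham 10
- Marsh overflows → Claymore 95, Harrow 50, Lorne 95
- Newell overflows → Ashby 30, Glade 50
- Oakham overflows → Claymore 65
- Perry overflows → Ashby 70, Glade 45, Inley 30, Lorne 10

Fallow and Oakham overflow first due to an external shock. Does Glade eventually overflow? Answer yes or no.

Round 1 — Fallow, Oakham overflow (initial).
  Claymore: +65 → 65 < 120
  Glade: +60 → 60 ≥ 50
  Perry: +70 → 70 ≥ 70
Round 2 — Glade, Perry overflow.
  Ashby: +70 → 70 ≥ 40
  Inley: +30 → 30 < 100
  Lorne: +10 → 10 < 100
Round 3 — Ashby overflows.
  Inley: +40 → 70 < 100
  Marsh: +40 → 40 < 110
No further overflows.

yes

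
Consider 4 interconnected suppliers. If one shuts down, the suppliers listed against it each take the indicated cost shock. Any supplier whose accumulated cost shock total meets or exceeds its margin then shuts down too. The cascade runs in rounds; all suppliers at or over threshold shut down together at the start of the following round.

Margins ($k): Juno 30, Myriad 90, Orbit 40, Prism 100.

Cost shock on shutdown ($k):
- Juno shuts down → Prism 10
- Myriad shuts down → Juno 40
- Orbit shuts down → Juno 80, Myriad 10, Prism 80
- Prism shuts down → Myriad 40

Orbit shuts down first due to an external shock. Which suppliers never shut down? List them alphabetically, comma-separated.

Round 1 — Orbit shuts down (initial).
  Juno: +80 → 80 ≥ 30
  Myriad: +10 → 10 < 90
  Prism: +80 → 80 < 100
Round 2 — Juno shuts down.
  Prism: +10 → 90 < 100
No further shutdowns.

Myriad, Prism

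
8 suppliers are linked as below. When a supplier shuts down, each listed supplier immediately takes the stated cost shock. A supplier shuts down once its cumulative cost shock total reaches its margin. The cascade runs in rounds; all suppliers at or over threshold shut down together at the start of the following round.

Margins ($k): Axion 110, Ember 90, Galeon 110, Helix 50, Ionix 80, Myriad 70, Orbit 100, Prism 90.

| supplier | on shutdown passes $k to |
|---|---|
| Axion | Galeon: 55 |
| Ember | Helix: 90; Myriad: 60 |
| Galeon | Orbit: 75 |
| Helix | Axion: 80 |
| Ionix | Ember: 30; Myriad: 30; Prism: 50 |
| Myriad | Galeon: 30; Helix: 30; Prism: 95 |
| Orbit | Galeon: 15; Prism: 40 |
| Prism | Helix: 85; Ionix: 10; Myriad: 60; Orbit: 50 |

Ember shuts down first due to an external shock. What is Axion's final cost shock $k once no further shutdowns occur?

Round 1 — Ember shuts down (initial).
  Helix: +90 → 90 ≥ 50
  Myriad: +60 → 60 < 70
Round 2 — Helix shuts down.
  Axion: +80 → 80 < 110
No further shutdowns.

80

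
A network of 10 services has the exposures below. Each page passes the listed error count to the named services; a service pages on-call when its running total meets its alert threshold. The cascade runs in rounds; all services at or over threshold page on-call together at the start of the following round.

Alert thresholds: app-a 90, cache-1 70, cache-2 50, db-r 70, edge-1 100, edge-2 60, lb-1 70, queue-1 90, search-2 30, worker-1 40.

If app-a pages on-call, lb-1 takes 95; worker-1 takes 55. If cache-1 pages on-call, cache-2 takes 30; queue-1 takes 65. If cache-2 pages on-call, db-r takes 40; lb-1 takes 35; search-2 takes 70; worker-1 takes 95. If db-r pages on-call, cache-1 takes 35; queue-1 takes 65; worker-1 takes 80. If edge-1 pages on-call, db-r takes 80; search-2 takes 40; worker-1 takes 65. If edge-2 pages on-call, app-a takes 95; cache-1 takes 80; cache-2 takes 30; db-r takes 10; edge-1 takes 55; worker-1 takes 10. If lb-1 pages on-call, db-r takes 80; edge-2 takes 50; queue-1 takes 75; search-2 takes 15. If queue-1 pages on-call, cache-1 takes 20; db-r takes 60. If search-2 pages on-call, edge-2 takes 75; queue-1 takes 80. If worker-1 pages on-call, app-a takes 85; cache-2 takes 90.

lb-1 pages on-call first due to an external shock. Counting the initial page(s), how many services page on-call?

Round 1 — lb-1 pages on-call (initial).
  db-r: +80 → 80 ≥ 70
  edge-2: +50 → 50 < 60
  queue-1: +75 → 75 < 90
  search-2: +15 → 15 < 30
Round 2 — db-r pages on-call.
  cache-1: +35 → 35 < 70
  queue-1: +65 → 140 ≥ 90
  worker-1: +80 → 80 ≥ 40
Round 3 — queue-1, worker-1 page on-call.
  app-a: +85 → 85 < 90
  cache-1: +20 → 55 < 70
  cache-2: +90 → 90 ≥ 50
Round 4 — cache-2 pages on-call.
  search-2: +70 → 85 ≥ 30
Round 5 — search-2 pages on-call.
  edge-2: +75 → 125 ≥ 60
Round 6 — edge-2 pages on-call.
  app-a: +95 → 180 ≥ 90
  cache-1: +80 → 135 ≥ 70
  edge-1: +55 → 55 < 100
Round 7 — app-a, cache-1 page on-call.
No further pages.

9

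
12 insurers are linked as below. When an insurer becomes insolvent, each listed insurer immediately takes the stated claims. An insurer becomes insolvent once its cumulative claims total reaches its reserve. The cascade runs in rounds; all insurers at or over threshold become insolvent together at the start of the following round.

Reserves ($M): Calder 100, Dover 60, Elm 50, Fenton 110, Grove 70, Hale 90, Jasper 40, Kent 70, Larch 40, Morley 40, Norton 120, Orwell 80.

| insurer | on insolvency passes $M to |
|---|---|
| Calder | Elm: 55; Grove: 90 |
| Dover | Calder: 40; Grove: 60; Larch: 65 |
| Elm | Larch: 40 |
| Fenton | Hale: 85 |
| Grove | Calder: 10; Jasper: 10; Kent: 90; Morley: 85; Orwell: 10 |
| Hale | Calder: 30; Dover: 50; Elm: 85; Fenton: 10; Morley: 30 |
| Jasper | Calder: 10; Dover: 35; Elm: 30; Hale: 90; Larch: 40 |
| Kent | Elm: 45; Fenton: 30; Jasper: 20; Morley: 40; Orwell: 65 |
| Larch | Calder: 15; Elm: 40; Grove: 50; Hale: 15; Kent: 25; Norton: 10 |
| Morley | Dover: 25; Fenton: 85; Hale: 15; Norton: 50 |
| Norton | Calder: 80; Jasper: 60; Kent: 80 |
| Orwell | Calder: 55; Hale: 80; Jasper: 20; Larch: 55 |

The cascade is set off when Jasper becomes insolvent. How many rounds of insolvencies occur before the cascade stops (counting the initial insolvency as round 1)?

Round 1 — Jasper becomes insolvent (initial).
  Calder: +10 → 10 < 100
  Dover: +35 → 35 < 60
  Elm: +30 → 30 < 50
  Hale: +90 → 90 ≥ 90
  Larch: +40 → 40 ≥ 40
Round 2 — Hale, Larch become insolvent.
  Calder: +30+15 → 55 < 100
  Dover: +50 → 85 ≥ 60
  Elm: +85+40 → 155 ≥ 50
  Fenton: +10 → 10 < 110
  Grove: +50 → 50 < 70
  Kent: +25 → 25 < 70
  Morley: +30 → 30 < 40
  Norton: +10 → 10 < 120
Round 3 — Dover, Elm become insolvent.
  Calder: +40 → 95 < 100
  Grove: +60 → 110 ≥ 70
Round 4 — Grove becomes insolvent.
  Calder: +10 → 105 ≥ 100
  Kent: +90 → 115 ≥ 70
  Morley: +85 → 115 ≥ 40
  Orwell: +10 → 10 < 80
Round 5 — Calder, Kent, Morley become insolvent.
  Fenton: +30+85 → 125 ≥ 110
  Norton: +50 → 60 < 120
  Orwell: +65 → 75 < 80
Round 6 — Fenton becomes insolvent.
No further insolvencies.

6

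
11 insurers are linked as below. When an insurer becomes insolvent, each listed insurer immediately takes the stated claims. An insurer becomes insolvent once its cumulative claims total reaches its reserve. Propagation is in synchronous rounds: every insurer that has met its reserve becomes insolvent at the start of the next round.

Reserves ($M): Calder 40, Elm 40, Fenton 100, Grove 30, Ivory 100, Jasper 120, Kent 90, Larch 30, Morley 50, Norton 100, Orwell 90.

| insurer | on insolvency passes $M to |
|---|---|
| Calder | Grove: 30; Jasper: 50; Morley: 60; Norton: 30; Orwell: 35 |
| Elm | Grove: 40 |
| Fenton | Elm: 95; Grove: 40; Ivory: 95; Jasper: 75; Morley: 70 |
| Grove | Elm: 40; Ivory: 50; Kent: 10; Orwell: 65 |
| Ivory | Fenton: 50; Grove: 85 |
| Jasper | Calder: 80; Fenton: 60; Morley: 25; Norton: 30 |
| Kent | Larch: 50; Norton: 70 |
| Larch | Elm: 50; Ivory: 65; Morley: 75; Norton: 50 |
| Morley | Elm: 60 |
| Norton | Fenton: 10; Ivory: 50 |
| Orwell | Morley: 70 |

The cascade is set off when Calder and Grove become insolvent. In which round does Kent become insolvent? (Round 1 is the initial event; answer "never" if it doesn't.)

never

Round 1 — Calder, Grove become insolvent (initial).
  Elm: +40 → 40 ≥ 40
  Ivory: +50 → 50 < 100
  Jasper: +50 → 50 < 120
  Kent: +10 → 10 < 90
  Morley: +60 → 60 ≥ 50
  Norton: +30 → 30 < 100
  Orwell: +35+65 → 100 ≥ 90
Round 2 — Elm, Morley, Orwell become insolvent.
No further insolvencies.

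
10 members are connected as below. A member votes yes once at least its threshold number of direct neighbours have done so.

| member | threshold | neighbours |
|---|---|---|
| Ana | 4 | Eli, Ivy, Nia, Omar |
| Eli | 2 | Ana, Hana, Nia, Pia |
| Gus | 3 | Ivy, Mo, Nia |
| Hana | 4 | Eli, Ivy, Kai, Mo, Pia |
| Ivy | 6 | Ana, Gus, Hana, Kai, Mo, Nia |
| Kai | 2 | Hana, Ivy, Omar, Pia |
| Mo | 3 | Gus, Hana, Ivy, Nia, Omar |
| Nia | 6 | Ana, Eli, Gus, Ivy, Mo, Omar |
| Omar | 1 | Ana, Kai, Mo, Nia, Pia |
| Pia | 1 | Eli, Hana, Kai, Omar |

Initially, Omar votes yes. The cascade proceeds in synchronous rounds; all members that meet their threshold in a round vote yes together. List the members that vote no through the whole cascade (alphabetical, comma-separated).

Round 1 — Omar votes yes (initial).
Round 2 — checking thresholds:
  Ana: 1 of 4 neighbours < 4, not yet.
  Kai: 1 of 4 neighbours < 2, not yet.
  Mo: 1 of 5 neighbours < 3, not yet.
  Nia: 1 of 6 neighbours < 6, not yet.
  Pia: 1 of 4 neighbours ≥ 1, votes yes.
Round 3 — checking thresholds:
  Ana: 1 of 4 neighbours < 4, not yet.
  Eli: 1 of 4 neighbours < 2, not yet.
  Hana: 1 of 5 neighbours < 4, not yet.
  Kai: 2 of 4 neighbours ≥ 2, votes yes.
  Mo: 1 of 5 neighbours < 3, not yet.
  Nia: 1 of 6 neighbours < 6, not yet.
Round 4 — no new yes votes; cascade stops.

Ana, Eli, Gus, Hana, Ivy, Mo, Nia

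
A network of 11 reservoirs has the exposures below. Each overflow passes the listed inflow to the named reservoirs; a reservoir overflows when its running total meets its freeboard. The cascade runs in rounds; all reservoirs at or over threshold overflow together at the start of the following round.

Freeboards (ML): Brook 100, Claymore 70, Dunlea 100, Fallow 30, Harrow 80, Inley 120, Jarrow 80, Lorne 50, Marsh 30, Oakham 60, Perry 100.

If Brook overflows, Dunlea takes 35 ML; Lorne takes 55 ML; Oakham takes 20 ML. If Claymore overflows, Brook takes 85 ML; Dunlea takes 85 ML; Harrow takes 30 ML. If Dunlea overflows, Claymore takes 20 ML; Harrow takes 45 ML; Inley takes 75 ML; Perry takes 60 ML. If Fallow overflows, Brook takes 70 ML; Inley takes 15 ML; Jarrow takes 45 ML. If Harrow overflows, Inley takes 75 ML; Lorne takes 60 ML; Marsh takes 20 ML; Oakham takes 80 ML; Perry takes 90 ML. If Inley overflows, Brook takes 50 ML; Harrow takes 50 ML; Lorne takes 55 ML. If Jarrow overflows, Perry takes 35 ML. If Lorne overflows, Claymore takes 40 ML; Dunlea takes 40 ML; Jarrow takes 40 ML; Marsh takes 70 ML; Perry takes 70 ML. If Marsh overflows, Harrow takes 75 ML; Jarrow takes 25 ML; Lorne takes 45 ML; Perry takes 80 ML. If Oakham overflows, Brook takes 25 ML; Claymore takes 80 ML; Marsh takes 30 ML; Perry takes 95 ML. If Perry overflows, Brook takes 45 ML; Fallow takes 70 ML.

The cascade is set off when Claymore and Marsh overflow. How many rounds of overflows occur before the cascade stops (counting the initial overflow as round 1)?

Round 1 — Claymore, Marsh overflow (initial).
  Brook: +85 → 85 < 100
  Dunlea: +85 → 85 < 100
  Harrow: +30+75 → 105 ≥ 80
  Jarrow: +25 → 25 < 80
  Lorne: +45 → 45 < 50
  Perry: +80 → 80 < 100
Round 2 — Harrow overflows.
  Inley: +75 → 75 < 120
  Lorne: +60 → 105 ≥ 50
  Oakham: +80 → 80 ≥ 60
  Perry: +90 → 170 ≥ 100
Round 3 — Lorne, Oakham, Perry overflow.
  Brook: +25+45 → 155 ≥ 100
  Dunlea: +40 → 125 ≥ 100
  Fallow: +70 → 70 ≥ 30
  Jarrow: +40 → 65 < 80
Round 4 — Brook, Dunlea, Fallow overflow.
  Inley: +75+15 → 165 ≥ 120
  Jarrow: +45 → 110 ≥ 80
Round 5 — Inley, Jarrow overflow.
No further overflows.

5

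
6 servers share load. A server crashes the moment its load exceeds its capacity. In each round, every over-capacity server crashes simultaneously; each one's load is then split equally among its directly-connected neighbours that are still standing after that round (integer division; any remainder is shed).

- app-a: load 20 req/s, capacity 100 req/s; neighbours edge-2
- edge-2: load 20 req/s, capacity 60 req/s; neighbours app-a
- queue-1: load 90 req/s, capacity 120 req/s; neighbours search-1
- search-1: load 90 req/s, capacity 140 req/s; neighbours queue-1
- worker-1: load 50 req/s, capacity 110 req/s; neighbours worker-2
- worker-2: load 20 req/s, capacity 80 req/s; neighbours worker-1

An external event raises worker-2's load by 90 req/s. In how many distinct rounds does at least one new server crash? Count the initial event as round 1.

Round 1 — worker-2 at 110 > 80. worker-2 crashes.
  worker-2 sheds 110 req/s to worker-1: 110 each.
    worker-1: 50+110 = 160 > 110
Round 2 — worker-1 crashes.
  worker-1 sheds 160 req/s: no online neighbours, lost.
No further crashes.

2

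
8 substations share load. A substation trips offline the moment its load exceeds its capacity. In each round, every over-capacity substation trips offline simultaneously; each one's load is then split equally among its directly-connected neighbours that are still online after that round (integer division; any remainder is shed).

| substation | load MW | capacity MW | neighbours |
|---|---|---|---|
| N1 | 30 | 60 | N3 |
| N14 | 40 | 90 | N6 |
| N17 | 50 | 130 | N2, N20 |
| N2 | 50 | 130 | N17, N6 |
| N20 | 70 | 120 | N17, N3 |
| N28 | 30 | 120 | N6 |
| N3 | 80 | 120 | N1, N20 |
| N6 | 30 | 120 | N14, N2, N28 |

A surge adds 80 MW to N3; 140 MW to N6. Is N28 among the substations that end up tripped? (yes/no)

no

Round 1 — N3 at 160 > 120; N6 at 170 > 120. N3, N6 trip offline.
  N3 sheds 160 MW to N1, N20: 80 each.
    N1: 30+80 = 110 > 60
    N20: 70+80 = 150 > 120
  N6 sheds 170 MW to N14, N2, N28: 56 each (2 lost).
    N14: 40+56 = 96 > 90
    N2: 50+56 = 106 ≤ 130
    N28: 30+56 = 86 ≤ 120
Round 2 — N1, N14, N20 trip offline.
  N1 sheds 110 MW: no online neighbours, lost.
  N14 sheds 96 MW: no online neighbours, lost.
  N20 sheds 150 MW to N17: 150 each.
    N17: 50+150 = 200 > 130
Round 3 — N17 trips offline.
  N17 sheds 200 MW to N2: 200 each.
    N2: 106+200 = 306 > 130
Round 4 — N2 trips offline.
  N2 sheds 306 MW: no online neighbours, lost.
No further trips.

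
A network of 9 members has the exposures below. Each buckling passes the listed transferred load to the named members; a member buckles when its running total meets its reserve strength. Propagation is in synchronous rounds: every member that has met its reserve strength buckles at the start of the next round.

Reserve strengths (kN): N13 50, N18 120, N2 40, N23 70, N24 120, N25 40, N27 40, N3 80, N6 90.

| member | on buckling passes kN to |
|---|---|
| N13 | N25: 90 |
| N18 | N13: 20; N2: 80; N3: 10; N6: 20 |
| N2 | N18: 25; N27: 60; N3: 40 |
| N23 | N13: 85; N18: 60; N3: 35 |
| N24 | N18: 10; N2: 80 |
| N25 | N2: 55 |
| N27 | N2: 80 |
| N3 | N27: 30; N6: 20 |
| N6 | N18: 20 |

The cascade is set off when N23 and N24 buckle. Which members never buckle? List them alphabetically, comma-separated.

Round 1 — N23, N24 buckle (initial).
  N13: +85 → 85 ≥ 50
  N18: +60+10 → 70 < 120
  N2: +80 → 80 ≥ 40
  N3: +35 → 35 < 80
Round 2 — N13, N2 buckle.
  N18: +25 → 95 < 120
  N25: +90 → 90 ≥ 40
  N27: +60 → 60 ≥ 40
  N3: +40 → 75 < 80
Round 3 — N25, N27 buckle.
No further bucklings.

N18, N3, N6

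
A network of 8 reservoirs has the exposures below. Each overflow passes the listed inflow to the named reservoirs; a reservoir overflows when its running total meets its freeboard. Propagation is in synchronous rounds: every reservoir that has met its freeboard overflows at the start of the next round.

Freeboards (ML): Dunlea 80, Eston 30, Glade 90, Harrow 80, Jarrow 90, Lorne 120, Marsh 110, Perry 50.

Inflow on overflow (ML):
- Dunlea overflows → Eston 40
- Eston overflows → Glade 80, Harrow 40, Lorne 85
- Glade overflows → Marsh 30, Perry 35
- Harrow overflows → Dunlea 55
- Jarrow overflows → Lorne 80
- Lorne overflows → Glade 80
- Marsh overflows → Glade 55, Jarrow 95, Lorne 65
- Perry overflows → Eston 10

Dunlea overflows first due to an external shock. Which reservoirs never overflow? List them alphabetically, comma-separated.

Glade, Harrow, Jarrow, Lorne, Marsh, Perry

Round 1 — Dunlea overflows (initial).
  Eston: +40 → 40 ≥ 30
Round 2 — Eston overflows.
  Glade: +80 → 80 < 90
  Harrow: +40 → 40 < 80
  Lorne: +85 → 85 < 120
No further overflows.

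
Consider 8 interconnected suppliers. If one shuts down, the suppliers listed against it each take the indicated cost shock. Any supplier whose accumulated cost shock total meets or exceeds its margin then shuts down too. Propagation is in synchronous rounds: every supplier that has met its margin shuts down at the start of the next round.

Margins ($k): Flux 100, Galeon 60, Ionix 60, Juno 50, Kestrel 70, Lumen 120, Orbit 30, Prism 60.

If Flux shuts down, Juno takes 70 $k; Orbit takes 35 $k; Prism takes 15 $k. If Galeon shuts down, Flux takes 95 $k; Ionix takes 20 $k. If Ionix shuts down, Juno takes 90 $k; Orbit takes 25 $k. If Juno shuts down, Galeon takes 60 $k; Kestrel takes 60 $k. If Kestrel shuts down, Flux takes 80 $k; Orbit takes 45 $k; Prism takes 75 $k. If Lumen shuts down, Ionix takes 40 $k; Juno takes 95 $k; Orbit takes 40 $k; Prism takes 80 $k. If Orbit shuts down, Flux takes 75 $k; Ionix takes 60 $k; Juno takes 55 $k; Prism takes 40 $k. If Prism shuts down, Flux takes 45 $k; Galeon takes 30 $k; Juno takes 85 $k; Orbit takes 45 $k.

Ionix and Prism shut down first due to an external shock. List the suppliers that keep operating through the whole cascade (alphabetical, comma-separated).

Round 1 — Ionix, Prism shut down (initial).
  Flux: +45 → 45 < 100
  Galeon: +30 → 30 < 60
  Juno: +90+85 → 175 ≥ 50
  Orbit: +25+45 → 70 ≥ 30
Round 2 — Juno, Orbit shut down.
  Flux: +75 → 120 ≥ 100
  Galeon: +60 → 90 ≥ 60
  Kestrel: +60 → 60 < 70
Round 3 — Flux, Galeon shut down.
No further shutdowns.

Kestrel, Lumen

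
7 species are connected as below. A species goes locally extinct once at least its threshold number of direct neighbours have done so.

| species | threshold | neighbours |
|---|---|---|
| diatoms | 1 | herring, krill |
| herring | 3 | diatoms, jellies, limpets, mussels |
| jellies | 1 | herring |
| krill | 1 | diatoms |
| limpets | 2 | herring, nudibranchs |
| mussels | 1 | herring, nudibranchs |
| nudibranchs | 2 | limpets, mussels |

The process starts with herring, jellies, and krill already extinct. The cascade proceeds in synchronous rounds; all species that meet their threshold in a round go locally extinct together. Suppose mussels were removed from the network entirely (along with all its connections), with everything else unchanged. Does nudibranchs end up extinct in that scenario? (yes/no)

With mussels removed:
Round 1 — herring, jellies, krill go locally extinct (initial).
Round 2 — checking thresholds:
  diatoms: 2 of 2 neighbours ≥ 1, goes locally extinct.
  limpets: 1 of 2 neighbours < 2, below threshold.
Round 3 — no new extinctions; cascade stops.

no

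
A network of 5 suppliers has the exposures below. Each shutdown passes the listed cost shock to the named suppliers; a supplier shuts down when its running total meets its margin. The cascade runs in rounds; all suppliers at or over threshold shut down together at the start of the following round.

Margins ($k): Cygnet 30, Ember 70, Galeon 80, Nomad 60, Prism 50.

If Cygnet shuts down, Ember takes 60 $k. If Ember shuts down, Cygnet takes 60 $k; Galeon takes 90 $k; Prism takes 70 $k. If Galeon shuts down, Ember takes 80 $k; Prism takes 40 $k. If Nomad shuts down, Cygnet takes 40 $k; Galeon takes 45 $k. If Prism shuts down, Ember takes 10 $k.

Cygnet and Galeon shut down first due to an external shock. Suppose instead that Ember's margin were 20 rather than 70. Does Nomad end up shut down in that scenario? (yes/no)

no

With Ember's margin at 20:
Round 1 — Cygnet, Galeon shut down (initial).
  Ember: +60+80 → 140 ≥ 20
  Prism: +40 → 40 < 50
Round 2 — Ember shuts down.
  Prism: +70 → 110 ≥ 50
Round 3 — Prism shuts down.
No further shutdowns.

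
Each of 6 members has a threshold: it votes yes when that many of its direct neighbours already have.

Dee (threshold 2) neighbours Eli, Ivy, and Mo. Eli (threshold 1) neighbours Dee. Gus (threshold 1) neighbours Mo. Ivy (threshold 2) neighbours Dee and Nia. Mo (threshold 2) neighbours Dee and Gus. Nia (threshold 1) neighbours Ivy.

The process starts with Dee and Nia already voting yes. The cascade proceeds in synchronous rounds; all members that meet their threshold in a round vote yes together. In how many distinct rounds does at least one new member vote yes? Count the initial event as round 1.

Round 1 — Dee, Nia vote yes (initial).
Round 2 — checking thresholds:
  Eli: 1 of 1 neighbours ≥ 1, votes yes.
  Ivy: 2 of 2 neighbours ≥ 2, votes yes.
  Mo: 1 of 2 neighbours < 2, below threshold.
Round 3 — no new yes votes; cascade stops.

2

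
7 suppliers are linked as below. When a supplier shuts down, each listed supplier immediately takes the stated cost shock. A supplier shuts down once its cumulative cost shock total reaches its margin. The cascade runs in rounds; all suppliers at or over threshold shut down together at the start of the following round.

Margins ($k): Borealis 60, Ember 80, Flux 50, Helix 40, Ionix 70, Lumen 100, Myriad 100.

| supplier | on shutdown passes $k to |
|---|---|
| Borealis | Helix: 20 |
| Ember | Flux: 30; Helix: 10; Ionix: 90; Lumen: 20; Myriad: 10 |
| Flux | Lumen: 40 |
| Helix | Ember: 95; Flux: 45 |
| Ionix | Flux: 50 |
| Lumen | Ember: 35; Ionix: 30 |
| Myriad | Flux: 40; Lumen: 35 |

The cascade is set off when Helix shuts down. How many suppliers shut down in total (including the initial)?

4

Round 1 — Helix shuts down (initial).
  Ember: +95 → 95 ≥ 80
  Flux: +45 → 45 < 50
Round 2 — Ember shuts down.
  Flux: +30 → 75 ≥ 50
  Ionix: +90 → 90 ≥ 70
  Lumen: +20 → 20 < 100
  Myriad: +10 → 10 < 100
Round 3 — Flux, Ionix shut down.
  Lumen: +40 → 60 < 100
No further shutdowns.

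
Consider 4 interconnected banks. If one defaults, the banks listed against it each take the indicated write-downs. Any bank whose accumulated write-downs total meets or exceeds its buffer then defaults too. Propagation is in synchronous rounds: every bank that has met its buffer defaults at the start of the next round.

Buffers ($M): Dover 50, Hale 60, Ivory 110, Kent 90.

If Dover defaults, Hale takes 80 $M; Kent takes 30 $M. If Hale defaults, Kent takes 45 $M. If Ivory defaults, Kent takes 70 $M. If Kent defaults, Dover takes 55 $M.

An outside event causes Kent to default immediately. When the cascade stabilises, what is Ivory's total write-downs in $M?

Round 1 — Kent defaults (initial).
  Dover: +55 → 55 ≥ 50
Round 2 — Dover defaults.
  Hale: +80 → 80 ≥ 60
Round 3 — Hale defaults.
No further defaults.

0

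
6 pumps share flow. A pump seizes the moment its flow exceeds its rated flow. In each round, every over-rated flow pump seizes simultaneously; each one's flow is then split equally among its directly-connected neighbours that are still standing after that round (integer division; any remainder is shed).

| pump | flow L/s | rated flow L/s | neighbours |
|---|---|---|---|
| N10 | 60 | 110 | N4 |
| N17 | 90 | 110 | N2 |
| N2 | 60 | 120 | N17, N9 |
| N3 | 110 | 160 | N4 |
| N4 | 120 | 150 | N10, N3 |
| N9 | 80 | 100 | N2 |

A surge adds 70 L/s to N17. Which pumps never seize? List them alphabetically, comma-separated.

N10, N3, N4

Round 1 — N17 at 160 > 110. N17 seizes.
  N17 sheds 160 L/s to N2: 160 each.
    N2: 60+160 = 220 > 120
Round 2 — N2 seizes.
  N2 sheds 220 L/s to N9: 220 each.
    N9: 80+220 = 300 > 100
Round 3 — N9 seizes.
  N9 sheds 300 L/s: no online neighbours, lost.
No further seizures.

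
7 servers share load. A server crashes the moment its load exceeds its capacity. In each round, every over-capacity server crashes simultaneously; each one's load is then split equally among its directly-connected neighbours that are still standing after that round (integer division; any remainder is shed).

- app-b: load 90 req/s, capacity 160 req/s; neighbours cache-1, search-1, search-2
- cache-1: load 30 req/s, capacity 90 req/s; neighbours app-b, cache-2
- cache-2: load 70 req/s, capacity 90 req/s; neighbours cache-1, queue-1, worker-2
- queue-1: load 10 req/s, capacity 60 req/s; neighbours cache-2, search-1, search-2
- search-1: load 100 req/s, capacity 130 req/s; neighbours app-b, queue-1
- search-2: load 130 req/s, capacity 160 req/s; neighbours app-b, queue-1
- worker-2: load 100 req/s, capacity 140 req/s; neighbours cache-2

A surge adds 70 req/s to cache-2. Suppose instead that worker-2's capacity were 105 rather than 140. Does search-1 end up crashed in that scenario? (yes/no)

no

With worker-2's capacity at 105:
Round 1 — cache-2 at 140 > 90. cache-2 crashes.
  cache-2 sheds 140 req/s to cache-1, queue-1, worker-2: 46 each (2 lost).
    cache-1: 30+46 = 76 ≤ 90
    queue-1: 10+46 = 56 ≤ 60
    worker-2: 100+46 = 146 > 105
Round 2 — worker-2 crashes.
  worker-2 sheds 146 req/s: no online neighbours, lost.
No further crashes.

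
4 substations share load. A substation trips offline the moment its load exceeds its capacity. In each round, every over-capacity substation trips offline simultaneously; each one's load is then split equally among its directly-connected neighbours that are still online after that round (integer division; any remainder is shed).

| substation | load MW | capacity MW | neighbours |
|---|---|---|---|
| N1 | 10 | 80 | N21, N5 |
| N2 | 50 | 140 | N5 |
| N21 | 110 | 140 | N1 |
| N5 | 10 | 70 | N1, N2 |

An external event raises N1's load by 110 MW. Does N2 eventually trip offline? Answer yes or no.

Round 1 — N1 at 120 > 80. N1 trips offline.
  N1 sheds 120 MW to N21, N5: 60 each.
    N21: 110+60 = 170 > 140
    N5: 10+60 = 70 ≤ 70
Round 2 — N21 trips offline.
  N21 sheds 170 MW: no online neighbours, lost.
No further trips.

no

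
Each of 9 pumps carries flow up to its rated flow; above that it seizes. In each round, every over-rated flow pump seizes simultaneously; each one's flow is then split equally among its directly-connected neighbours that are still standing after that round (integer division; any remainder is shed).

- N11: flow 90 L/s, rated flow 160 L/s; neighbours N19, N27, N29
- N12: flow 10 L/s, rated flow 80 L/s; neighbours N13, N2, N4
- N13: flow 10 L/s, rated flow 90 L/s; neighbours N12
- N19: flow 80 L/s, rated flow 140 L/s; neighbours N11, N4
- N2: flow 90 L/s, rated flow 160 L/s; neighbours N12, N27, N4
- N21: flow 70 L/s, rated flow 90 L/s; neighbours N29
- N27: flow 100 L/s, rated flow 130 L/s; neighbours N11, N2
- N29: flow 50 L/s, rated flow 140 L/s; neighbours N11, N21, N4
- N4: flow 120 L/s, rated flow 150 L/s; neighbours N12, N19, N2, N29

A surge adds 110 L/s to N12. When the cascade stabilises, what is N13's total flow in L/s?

50

Round 1 — N12 at 120 > 80. N12 seizes.
  N12 sheds 120 L/s to N13, N2, N4: 40 each.
    N13: 10+40 = 50 ≤ 90
    N2: 90+40 = 130 ≤ 160
    N4: 120+40 = 160 > 150
Round 2 — N4 seizes.
  N4 sheds 160 L/s to N19, N2, N29: 53 each (1 lost).
    N19: 80+53 = 133 ≤ 140
    N2: 130+53 = 183 > 160
    N29: 50+53 = 103 ≤ 140
Round 3 — N2 seizes.
  N2 sheds 183 L/s to N27: 183 each.
    N27: 100+183 = 283 > 130
Round 4 — N27 seizes.
  N27 sheds 283 L/s to N11: 283 each.
    N11: 90+283 = 373 > 160
Round 5 — N11 seizes.
  N11 sheds 373 L/s to N19, N29: 186 each (1 lost).
    N19: 133+186 = 319 > 140
    N29: 103+186 = 289 > 140
Round 6 — N19, N29 seize.
  N19 sheds 319 L/s: no online neighbours, lost.
  N29 sheds 289 L/s to N21: 289 each.
    N21: 70+289 = 359 > 90
Round 7 — N21 seizes.
  N21 sheds 359 L/s: no online neighbours, lost.
No further seizures.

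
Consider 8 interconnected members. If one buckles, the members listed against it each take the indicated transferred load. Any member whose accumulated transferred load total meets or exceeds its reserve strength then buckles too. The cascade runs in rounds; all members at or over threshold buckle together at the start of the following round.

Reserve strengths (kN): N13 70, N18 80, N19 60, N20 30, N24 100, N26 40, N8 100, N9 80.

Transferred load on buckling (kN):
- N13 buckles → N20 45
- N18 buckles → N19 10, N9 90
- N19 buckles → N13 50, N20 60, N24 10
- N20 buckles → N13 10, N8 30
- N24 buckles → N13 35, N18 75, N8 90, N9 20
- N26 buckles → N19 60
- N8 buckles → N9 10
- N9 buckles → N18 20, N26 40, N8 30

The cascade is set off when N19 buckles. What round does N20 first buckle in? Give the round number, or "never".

2

Round 1 — N19 buckles (initial).
  N13: +50 → 50 < 70
  N20: +60 → 60 ≥ 30
  N24: +10 → 10 < 100
Round 2 — N20 buckles.
  N13: +10 → 60 < 70
  N8: +30 → 30 < 100
No further bucklings.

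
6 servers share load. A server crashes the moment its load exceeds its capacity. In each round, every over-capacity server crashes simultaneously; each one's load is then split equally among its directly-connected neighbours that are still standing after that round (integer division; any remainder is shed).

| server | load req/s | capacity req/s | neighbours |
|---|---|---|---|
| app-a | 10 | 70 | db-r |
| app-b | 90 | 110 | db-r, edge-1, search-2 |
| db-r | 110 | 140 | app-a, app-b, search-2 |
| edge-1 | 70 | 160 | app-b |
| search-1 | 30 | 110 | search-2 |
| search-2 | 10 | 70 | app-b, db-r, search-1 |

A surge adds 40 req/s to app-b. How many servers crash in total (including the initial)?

5

Round 1 — app-b at 130 > 110. app-b crashes.
  app-b sheds 130 req/s to db-r, edge-1, search-2: 43 each (1 lost).
    db-r: 110+43 = 153 > 140
    edge-1: 70+43 = 113 ≤ 160
    search-2: 10+43 = 53 ≤ 70
Round 2 — db-r crashes.
  db-r sheds 153 req/s to app-a, search-2: 76 each (1 lost).
    app-a: 10+76 = 86 > 70
    search-2: 53+76 = 129 > 70
Round 3 — app-a, search-2 crash.
  app-a sheds 86 req/s: no online neighbours, lost.
  search-2 sheds 129 req/s to search-1: 129 each.
    search-1: 30+129 = 159 > 110
Round 4 — search-1 crashes.
  search-1 sheds 159 req/s: no online neighbours, lost.
No further crashes.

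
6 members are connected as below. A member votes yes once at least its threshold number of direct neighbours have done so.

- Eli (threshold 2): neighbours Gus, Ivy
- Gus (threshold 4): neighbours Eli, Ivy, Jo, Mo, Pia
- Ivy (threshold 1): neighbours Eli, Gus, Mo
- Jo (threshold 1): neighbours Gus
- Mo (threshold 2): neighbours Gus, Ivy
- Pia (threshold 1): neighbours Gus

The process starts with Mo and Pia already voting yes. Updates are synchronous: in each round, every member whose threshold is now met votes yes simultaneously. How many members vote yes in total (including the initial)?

Round 1 — Mo, Pia vote yes (initial).
Round 2 — checking thresholds:
  Gus: 2 of 5 neighbours < 4, below threshold.
  Ivy: 1 of 3 neighbours ≥ 1, votes yes.
Round 3 — no new yes votes; cascade stops.

3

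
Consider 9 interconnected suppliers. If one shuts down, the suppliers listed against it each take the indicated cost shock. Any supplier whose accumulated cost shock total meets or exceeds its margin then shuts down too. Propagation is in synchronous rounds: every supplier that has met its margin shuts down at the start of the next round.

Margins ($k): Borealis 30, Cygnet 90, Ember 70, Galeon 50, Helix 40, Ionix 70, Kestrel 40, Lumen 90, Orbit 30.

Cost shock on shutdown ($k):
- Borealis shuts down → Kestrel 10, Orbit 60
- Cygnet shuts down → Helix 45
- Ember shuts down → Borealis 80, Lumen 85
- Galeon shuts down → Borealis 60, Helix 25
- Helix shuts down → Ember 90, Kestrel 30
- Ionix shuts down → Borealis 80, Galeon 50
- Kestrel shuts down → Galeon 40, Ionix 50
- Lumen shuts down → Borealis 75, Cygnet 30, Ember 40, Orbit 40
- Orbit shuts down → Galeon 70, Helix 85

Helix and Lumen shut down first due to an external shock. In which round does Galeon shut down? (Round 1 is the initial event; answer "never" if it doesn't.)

3

Round 1 — Helix, Lumen shut down (initial).
  Borealis: +75 → 75 ≥ 30
  Cygnet: +30 → 30 < 90
  Ember: +90+40 → 130 ≥ 70
  Kestrel: +30 → 30 < 40
  Orbit: +40 → 40 ≥ 30
Round 2 — Borealis, Ember, Orbit shut down.
  Galeon: +70 → 70 ≥ 50
  Kestrel: +10 → 40 ≥ 40
Round 3 — Galeon, Kestrel shut down.
  Ionix: +50 → 50 < 70
No further shutdowns.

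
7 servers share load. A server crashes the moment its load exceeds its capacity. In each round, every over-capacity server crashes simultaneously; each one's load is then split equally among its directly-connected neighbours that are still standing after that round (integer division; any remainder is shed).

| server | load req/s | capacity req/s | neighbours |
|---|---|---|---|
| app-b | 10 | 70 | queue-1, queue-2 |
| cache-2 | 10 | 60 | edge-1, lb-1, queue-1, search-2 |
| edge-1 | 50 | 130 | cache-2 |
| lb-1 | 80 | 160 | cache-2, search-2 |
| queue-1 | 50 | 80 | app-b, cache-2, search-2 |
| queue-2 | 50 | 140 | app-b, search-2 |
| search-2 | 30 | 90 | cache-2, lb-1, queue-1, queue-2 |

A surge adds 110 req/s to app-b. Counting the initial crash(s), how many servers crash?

5

Round 1 — app-b at 120 > 70. app-b crashes.
  app-b sheds 120 req/s to queue-1, queue-2: 60 each.
    queue-1: 50+60 = 110 > 80
    queue-2: 50+60 = 110 ≤ 140
Round 2 — queue-1 crashes.
  queue-1 sheds 110 req/s to cache-2, search-2: 55 each.
    cache-2: 10+55 = 65 > 60
    search-2: 30+55 = 85 ≤ 90
Round 3 — cache-2 crashes.
  cache-2 sheds 65 req/s to edge-1, lb-1, search-2: 21 each (2 lost).
    edge-1: 50+21 = 71 ≤ 130
    lb-1: 80+21 = 101 ≤ 160
    search-2: 85+21 = 106 > 90
Round 4 — search-2 crashes.
  search-2 sheds 106 req/s to lb-1, queue-2: 53 each.
    lb-1: 101+53 = 154 ≤ 160
    queue-2: 110+53 = 163 > 140
Round 5 — queue-2 crashes.
  queue-2 sheds 163 req/s: no online neighbours, lost.
No further crashes.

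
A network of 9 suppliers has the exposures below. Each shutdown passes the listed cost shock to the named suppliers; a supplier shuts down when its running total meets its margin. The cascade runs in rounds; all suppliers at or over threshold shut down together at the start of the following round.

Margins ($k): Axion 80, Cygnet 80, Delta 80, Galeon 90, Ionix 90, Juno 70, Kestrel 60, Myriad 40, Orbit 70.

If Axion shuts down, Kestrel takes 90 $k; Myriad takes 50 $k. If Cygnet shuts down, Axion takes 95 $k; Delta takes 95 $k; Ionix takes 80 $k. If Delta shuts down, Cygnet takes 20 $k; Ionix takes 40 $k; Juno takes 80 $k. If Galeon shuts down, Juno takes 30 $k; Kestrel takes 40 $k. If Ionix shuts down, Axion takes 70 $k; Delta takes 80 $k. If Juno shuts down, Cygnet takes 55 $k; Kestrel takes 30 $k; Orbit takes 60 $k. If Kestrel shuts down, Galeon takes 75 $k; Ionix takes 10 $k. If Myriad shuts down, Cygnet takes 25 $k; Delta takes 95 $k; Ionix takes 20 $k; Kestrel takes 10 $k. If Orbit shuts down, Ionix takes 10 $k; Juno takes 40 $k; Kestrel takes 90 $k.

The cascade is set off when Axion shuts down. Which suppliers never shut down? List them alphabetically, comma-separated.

Round 1 — Axion shuts down (initial).
  Kestrel: +90 → 90 ≥ 60
  Myriad: +50 → 50 ≥ 40
Round 2 — Kestrel, Myriad shut down.
  Cygnet: +25 → 25 < 80
  Delta: +95 → 95 ≥ 80
  Galeon: +75 → 75 < 90
  Ionix: +10+20 → 30 < 90
Round 3 — Delta shuts down.
  Cygnet: +20 → 45 < 80
  Ionix: +40 → 70 < 90
  Juno: +80 → 80 ≥ 70
Round 4 — Juno shuts down.
  Cygnet: +55 → 100 ≥ 80
  Orbit: +60 → 60 < 70
Round 5 — Cygnet shuts down.
  Ionix: +80 → 150 ≥ 90
Round 6 — Ionix shuts down.
No further shutdowns.

Galeon, Orbit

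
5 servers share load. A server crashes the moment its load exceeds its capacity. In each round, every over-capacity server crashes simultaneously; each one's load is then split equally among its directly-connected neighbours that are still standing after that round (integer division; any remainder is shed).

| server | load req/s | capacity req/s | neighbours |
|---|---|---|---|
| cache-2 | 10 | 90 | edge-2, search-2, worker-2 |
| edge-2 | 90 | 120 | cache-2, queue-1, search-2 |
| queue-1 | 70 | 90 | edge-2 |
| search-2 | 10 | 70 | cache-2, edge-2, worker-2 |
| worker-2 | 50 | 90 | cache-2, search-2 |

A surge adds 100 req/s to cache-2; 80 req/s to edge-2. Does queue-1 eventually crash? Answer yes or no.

Round 1 — cache-2 at 110 > 90; edge-2 at 170 > 120. cache-2, edge-2 crash.
  cache-2 sheds 110 req/s to search-2, worker-2: 55 each.
    search-2: 10+55 = 65 ≤ 70
    worker-2: 50+55 = 105 > 90
  edge-2 sheds 170 req/s to queue-1, search-2: 85 each.
    queue-1: 70+85 = 155 > 90
    search-2: 65+85 = 150 > 70
Round 2 — queue-1, search-2, worker-2 crash.
  queue-1 sheds 155 req/s: no online neighbours, lost.
  search-2 sheds 150 req/s: no online neighbours, lost.
  worker-2 sheds 105 req/s: no online neighbours, lost.
No further crashes.

yes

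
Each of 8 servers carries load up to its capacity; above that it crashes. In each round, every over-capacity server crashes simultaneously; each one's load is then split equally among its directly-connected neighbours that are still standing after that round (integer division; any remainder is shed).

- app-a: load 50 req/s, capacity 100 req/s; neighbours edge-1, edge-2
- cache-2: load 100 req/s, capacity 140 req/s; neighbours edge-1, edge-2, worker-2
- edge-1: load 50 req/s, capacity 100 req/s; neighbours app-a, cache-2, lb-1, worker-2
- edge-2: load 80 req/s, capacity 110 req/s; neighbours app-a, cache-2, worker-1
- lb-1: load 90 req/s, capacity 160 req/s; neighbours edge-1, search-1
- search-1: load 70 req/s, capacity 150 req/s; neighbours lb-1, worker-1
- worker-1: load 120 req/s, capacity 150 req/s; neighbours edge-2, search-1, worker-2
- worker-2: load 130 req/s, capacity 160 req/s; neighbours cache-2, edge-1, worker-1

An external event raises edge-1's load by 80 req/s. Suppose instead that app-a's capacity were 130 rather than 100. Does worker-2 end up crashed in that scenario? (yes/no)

With app-a's capacity at 130:
Round 1 — edge-1 at 130 > 100. edge-1 crashes.
  edge-1 sheds 130 req/s to app-a, cache-2, lb-1, worker-2: 32 each (2 lost).
    app-a: 50+32 = 82 ≤ 130
    cache-2: 100+32 = 132 ≤ 140
    lb-1: 90+32 = 122 ≤ 160
    worker-2: 130+32 = 162 > 160
Round 2 — worker-2 crashes.
  worker-2 sheds 162 req/s to cache-2, worker-1: 81 each.
    cache-2: 132+81 = 213 > 140
    worker-1: 120+81 = 201 > 150
Round 3 — cache-2, worker-1 crash.
  cache-2 sheds 213 req/s to edge-2: 213 each.
    edge-2: 80+213 = 293 > 110
  worker-1 sheds 201 req/s to edge-2, search-1: 100 each (1 lost).
    edge-2: 293+100 = 393 > 110
    search-1: 70+100 = 170 > 150
Round 4 — edge-2, search-1 crash.
  edge-2 sheds 393 req/s to app-a: 393 each.
    app-a: 82+393 = 475 > 130
  search-1 sheds 170 req/s to lb-1: 170 each.
    lb-1: 122+170 = 292 > 160
Round 5 — app-a, lb-1 crash.
  app-a sheds 475 req/s: no online neighbours, lost.
  lb-1 sheds 292 req/s: no online neighbours, lost.
No further crashes.

yes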